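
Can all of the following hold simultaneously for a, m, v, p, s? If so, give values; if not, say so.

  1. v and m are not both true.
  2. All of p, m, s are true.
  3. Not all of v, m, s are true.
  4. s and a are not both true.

a=F, m=T, v=F, p=T, s=T

  (1) v=F, m=T — not both ✓
  (2) {p, m, s}: all 3 true ✓
  (3) {v, m, s}: 2/3 true — not all ✓
  (4) s=T, a=F — not both ✓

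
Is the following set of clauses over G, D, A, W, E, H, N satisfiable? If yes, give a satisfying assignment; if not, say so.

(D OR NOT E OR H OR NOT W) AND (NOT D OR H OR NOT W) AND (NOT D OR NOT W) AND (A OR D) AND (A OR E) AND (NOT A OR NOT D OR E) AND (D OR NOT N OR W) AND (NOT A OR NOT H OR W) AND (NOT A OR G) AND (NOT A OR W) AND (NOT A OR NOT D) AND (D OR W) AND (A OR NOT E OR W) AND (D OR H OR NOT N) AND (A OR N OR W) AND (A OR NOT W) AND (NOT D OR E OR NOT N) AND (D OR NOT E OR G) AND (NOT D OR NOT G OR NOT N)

G: True, D: False, A: True, W: True, E: True, H: True, N: False

Try G = False:
  (NOT A OR G) forces A = False.
  (A OR D) forces D = True.
  (NOT D OR NOT W) forces W = False.
  (A OR E) forces E = True.
  clause (A OR NOT E OR W) is falsified — backtrack.
So G = True.
Set D = False.
  then (A OR D) forces A = True.
  then (NOT A OR W) forces W = True.
Set E = True.
  then (D OR NOT E OR H OR NOT W) forces H = True.
Set N = False.
All clauses satisfied.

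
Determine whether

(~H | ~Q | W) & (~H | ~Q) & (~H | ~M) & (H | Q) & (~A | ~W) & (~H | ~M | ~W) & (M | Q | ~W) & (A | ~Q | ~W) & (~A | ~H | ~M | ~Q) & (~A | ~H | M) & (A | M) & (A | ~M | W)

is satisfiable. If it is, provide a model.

H = False, A = True, M = False, Q = True, W = False

Try H = True:
  (~H | ~Q) forces Q = False.
  (~H | ~M) forces M = False.
  (M | Q | ~W) forces W = False.
  (~A | ~H | M) forces A = False.
  clause (A | M) is falsified — backtrack.
So H = False.
  then (H | Q) forces Q = True.
Set A = True.
  then (~A | ~W) forces W = False.
Set M = False.
All clauses satisfied.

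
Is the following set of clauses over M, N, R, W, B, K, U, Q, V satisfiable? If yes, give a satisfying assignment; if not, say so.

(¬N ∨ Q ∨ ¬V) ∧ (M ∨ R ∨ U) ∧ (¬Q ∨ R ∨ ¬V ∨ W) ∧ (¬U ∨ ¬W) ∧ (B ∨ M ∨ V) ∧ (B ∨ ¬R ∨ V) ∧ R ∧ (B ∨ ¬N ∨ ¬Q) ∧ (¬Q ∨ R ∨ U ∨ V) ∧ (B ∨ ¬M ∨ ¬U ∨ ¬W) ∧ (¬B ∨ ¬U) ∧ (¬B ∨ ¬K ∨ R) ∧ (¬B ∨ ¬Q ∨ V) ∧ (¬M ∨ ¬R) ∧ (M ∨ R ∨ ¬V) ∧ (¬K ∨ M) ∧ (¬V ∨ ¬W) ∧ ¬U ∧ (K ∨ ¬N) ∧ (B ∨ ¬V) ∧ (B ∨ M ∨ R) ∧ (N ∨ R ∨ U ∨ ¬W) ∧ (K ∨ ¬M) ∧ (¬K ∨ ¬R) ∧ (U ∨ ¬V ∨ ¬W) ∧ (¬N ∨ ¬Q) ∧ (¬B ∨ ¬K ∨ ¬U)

M: False, N: False, R: True, W: False, B: True, K: False, U: False, Q: True, V: True

Unit clause (R) forces R = True.
In (¬M ∨ ¬R) only ¬M is left, so M = False.
In (¬K ∨ M) only ¬K is left, so K = False.
Unit clause (¬U) forces U = False.
In (K ∨ ¬N) only ¬N is left, so N = False.
Set W = False.
Set B = True.
Set Q = True.
  then (¬B ∨ ¬Q ∨ V) forces V = True.
All clauses satisfied.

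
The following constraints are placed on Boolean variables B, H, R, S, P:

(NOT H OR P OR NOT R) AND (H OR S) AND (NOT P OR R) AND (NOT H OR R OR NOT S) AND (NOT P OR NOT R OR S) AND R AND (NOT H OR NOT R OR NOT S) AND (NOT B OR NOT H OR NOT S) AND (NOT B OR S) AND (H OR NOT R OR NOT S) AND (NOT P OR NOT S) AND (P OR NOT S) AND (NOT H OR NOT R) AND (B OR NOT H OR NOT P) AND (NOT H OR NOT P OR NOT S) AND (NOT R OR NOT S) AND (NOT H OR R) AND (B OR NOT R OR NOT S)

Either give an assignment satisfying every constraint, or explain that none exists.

Case R = True:
  (NOT H OR NOT R) forces H = False.
  (H OR S) forces S = True.
  Clause (H OR NOT R OR NOT S) is falsified — contradiction.
Case R = False:
  Clause (R) is falsified — contradiction.
Both cases fail, so the formula is unsatisfiable.

No satisfying assignment exists.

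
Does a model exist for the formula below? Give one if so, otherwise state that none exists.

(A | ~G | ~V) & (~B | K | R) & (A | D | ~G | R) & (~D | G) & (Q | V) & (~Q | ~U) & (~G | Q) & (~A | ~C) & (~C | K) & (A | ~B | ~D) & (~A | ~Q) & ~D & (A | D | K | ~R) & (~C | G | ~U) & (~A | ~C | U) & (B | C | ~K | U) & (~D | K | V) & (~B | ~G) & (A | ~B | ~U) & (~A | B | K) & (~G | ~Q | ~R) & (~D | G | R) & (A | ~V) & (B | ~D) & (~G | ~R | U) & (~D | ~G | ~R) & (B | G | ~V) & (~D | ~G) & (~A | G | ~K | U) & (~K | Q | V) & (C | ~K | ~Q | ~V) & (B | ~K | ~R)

G = False; A = False; C = False; V = False; K = False; B = False; R = False; D = False; Q = True; U = False

Unit clause (~D) forces D = False.
Set G = False.
Set A = False.
  then (A | ~V) forces V = False.
  then (Q | V) forces Q = True.
  then (~Q | ~U) forces U = False.
Set C = False.
Set K = False.
  then (A | D | K | ~R) forces R = False.
  then (~B | K | R) forces B = False.
All clauses satisfied.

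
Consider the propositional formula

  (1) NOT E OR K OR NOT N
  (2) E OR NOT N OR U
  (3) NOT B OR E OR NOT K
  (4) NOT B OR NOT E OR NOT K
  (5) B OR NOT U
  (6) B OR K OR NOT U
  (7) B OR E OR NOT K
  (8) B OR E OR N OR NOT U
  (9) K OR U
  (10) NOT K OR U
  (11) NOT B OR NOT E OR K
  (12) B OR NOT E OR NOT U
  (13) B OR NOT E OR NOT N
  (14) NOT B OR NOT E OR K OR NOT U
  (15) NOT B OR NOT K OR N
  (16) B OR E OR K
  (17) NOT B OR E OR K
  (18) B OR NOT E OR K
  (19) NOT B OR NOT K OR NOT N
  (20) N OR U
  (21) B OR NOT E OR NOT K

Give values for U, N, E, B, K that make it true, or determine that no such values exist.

UNSATISFIABLE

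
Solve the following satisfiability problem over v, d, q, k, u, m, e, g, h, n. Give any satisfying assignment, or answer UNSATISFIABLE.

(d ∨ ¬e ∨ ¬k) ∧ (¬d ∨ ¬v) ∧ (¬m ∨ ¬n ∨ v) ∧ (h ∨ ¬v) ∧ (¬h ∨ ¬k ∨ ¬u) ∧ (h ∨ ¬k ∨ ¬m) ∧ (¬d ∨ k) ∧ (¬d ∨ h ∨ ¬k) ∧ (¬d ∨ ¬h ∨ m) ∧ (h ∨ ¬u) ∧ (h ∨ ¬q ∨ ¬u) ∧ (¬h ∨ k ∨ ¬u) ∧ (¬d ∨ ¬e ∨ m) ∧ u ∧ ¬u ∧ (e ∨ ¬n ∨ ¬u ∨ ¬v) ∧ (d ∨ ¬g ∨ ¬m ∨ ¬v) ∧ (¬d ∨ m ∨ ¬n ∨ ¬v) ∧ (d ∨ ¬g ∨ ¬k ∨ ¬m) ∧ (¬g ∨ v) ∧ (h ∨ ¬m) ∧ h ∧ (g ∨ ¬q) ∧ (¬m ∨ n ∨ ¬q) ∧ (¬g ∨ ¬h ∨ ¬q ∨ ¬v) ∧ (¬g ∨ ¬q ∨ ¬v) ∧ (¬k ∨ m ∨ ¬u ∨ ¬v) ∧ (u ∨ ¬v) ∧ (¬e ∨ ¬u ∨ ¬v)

The formula is unsatisfiable.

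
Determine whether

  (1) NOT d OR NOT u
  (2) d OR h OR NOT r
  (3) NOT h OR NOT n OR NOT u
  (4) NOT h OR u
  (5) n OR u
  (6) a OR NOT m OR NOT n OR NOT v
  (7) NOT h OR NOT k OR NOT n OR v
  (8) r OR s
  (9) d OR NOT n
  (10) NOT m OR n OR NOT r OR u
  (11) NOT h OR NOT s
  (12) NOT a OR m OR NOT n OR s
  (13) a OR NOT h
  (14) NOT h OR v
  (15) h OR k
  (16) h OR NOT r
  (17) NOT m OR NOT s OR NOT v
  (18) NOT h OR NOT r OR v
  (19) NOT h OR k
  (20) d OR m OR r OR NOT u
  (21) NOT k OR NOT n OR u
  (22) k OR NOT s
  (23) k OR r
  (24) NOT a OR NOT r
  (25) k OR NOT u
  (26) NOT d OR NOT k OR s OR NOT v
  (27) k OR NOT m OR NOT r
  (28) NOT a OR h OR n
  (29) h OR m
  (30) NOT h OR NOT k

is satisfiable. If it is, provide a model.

d = False, n = False, s = True, h = False, m = True, a = False, r = False, k = True, u = True, v = False

Set d = False.
  then (d OR NOT n) forces n = False.
  then (n OR u) forces u = True.
  then (k OR NOT u) forces k = True.
  then (NOT h OR NOT k) forces h = False.
  then (d OR h OR NOT r) forces r = False.
  then (r OR s) forces s = True.
  then (d OR m OR r OR NOT u) forces m = True.
  then (NOT a OR h OR n) forces a = False.
  then (NOT m OR NOT s OR NOT v) forces v = False.
All clauses satisfied.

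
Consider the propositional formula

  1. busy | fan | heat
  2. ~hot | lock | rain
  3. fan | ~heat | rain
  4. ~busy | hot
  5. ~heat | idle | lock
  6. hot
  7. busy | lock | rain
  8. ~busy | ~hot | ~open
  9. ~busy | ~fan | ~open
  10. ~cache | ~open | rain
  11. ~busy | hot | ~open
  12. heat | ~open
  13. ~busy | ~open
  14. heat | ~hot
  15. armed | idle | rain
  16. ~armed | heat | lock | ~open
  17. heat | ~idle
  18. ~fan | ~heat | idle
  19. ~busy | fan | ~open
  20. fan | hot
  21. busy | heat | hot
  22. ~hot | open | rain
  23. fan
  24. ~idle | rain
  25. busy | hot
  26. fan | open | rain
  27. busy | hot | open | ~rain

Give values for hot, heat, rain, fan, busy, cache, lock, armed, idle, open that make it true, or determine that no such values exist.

hot = True, heat = True, rain = True, fan = True, busy = False, cache = False, lock = False, armed = True, idle = True, open = False

Unit clause (hot) forces hot = True.
In (heat | ~hot) only heat is left, so heat = True.
Unit clause (fan) forces fan = True.
In (~fan | ~heat | idle) only idle is left, so idle = True.
In (~idle | rain) only rain is left, so rain = True.
Set busy = False.
Set cache = False.
Set lock = False.
Set armed = True.
Set open = False.
All clauses satisfied.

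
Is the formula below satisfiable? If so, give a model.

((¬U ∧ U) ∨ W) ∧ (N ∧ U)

U=T, N=T, W=T

  (¬U ∧ U) ∨ W = True
    ¬U ∧ U = False
      ¬U = False
  N ∧ U = True
Both conjuncts True, so the formula holds.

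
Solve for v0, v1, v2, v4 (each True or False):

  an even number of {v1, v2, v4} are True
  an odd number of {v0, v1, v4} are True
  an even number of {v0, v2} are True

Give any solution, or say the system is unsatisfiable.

The formula is unsatisfiable.

Adding constraints 1, 2, 3 mod 2: every variable appears an even number of times on the left, so the left side is 0.
But the right sides sum to 1 (mod 2). 0 ≠ 1 — the system is inconsistent.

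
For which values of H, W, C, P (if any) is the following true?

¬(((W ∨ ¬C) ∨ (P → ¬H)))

H = True, W = False, C = True, P = True

  ¬(((W ∨ ¬C) ∨ (P → ¬H))) = True
    (W ∨ ¬C) ∨ (P → ¬H) = False
      W ∨ ¬C = False
        ¬C = False
      P → ¬H = False
        ¬H = False
The formula evaluates to True.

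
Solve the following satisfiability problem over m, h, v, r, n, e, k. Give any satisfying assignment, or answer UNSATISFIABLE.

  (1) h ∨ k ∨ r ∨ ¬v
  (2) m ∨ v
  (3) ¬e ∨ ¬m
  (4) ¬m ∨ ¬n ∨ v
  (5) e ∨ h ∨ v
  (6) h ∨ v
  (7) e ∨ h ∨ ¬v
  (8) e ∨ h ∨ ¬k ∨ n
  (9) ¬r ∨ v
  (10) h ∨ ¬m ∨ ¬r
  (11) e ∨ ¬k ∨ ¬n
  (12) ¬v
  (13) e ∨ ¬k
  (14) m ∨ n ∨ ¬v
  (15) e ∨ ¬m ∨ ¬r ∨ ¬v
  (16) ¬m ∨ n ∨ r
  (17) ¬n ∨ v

Case v = True:
  Clause (¬v) is falsified — contradiction.
Case v = False:
  (m ∨ v) forces m = True.
  (¬e ∨ ¬m) forces e = False.
  (¬m ∨ ¬n ∨ v) forces n = False.
  (e ∨ h ∨ v) forces h = True.
  (¬r ∨ v) forces r = False.
  Clause (¬m ∨ n ∨ r) is falsified — contradiction.
Both cases fail, so the formula is unsatisfiable.

The formula is unsatisfiable.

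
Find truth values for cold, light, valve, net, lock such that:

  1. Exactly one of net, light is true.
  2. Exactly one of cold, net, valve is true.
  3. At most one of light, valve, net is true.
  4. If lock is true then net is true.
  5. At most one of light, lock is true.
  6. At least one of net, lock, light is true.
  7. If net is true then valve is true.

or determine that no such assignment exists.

cold: True, light: True, valve: False, net: False, lock: False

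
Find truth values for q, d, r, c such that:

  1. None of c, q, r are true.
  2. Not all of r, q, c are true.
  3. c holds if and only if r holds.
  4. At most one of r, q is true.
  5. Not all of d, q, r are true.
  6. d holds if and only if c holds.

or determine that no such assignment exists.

q = False; d = False; r = False; c = False

  (1) {c, q, r}: 0 true — none ✓
  (2) {r, q, c}: 0/3 true — not all ✓
  (3) c=F, r=F — same ✓
  (4) {r, q}: 0 true — at most one ✓
  (5) {d, q, r}: 0/3 true — not all ✓
  (6) d=F, c=F — same ✓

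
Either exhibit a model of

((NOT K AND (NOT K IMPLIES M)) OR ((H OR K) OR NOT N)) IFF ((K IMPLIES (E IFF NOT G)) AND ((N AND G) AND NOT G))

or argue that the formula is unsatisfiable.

G = True, M = False, H = False, N = True, E = False, K = False

  ((NOT K AND (NOT K IMPLIES M)) OR ((H OR K) OR NOT N)) IFF ((K IMPLIES (E IFF NOT G)) AND ((N AND G) AND NOT G)) = True
    (NOT K AND (NOT K IMPLIES M)) OR ((H OR K) OR NOT N) = False
      NOT K AND (NOT K IMPLIES M) = False
        NOT K = True
        NOT K IMPLIES M = False
          NOT K = True
      (H OR K) OR NOT N = False
        H OR K = False
        NOT N = False
    (K IMPLIES (E IFF NOT G)) AND ((N AND G) AND NOT G) = False
      K IMPLIES (E IFF NOT G) = True
        E IFF NOT G = True
          NOT G = False
      (N AND G) AND NOT G = False
        N AND G = True
        NOT G = False
The formula evaluates to True.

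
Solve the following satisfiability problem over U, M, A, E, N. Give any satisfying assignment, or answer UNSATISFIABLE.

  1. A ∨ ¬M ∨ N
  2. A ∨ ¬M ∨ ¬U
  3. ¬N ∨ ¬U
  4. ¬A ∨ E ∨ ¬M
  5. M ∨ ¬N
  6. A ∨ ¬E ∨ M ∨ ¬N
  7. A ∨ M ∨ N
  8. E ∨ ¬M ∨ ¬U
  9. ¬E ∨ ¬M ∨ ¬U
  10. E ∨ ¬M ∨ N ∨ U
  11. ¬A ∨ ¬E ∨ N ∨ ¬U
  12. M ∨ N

U=F; M=T; A=F; E=T; N=T

Try U = True:
  (¬N ∨ ¬U) forces N = False.
  (M ∨ N) forces M = True.
  (A ∨ ¬M ∨ N) forces A = True.
  (¬A ∨ E ∨ ¬M) forces E = True.
  clause (¬E ∨ ¬M ∨ ¬U) is falsified — backtrack.
So U = False.
Set M = True.
Set A = False.
  then (A ∨ ¬M ∨ N) forces N = True.
Set E = True.
All clauses satisfied.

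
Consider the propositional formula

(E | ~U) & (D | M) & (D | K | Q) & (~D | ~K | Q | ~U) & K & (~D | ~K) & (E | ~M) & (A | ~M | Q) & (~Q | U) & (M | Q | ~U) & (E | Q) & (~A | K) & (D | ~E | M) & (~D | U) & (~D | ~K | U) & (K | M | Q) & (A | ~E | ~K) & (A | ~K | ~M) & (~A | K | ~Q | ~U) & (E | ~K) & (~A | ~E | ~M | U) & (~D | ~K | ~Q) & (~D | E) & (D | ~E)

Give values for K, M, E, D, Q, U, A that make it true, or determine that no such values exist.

Unsatisfiable — no assignment works.

Case K = True:
  (~D | ~K) forces D = False.
  (D | M) forces M = True.
  (E | ~M) forces E = True.
  Clause (D | ~E) is falsified — contradiction.
Case K = False:
  Clause (K) is falsified — contradiction.
Both cases fail, so the formula is unsatisfiable.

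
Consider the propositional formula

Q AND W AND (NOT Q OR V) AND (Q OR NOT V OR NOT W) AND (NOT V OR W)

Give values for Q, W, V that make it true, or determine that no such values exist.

Unit clause (Q) forces Q = True.
Unit clause (W) forces W = True.
In (NOT Q OR V) only V is left, so V = True.
Check each clause:
  (Q): Q holds.
  (W): W holds.
  (NOT Q OR V): V holds.
  (Q OR NOT V OR NOT W): Q holds.
  (NOT V OR W): W holds.
All clauses satisfied.

Q: True, W: True, V: True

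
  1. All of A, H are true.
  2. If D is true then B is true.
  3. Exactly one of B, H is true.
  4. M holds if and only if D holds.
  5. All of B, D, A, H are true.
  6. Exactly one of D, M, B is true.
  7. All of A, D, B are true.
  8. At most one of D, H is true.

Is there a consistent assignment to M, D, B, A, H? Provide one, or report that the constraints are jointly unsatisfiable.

Unsatisfiable

Case D = True:
  (1) forces A = True.
  (1) forces H = True.
  Constraint (8) is violated (D=T, H=T) — contradiction.
Case D = False:
  Constraint (5) is violated (D=F) — contradiction.
Both cases fail — unsatisfiable.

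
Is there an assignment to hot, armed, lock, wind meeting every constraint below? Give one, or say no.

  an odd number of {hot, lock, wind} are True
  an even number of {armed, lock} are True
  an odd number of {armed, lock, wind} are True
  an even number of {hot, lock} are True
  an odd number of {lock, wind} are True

hot = False, armed = False, lock = False, wind = True

{hot, lock, wind}: 1 true → odd ✓
{armed, lock}: 0 true → even ✓
{armed, lock, wind}: 1 true → odd ✓
{hot, lock}: 0 true → even ✓
{lock, wind}: 1 true → odd ✓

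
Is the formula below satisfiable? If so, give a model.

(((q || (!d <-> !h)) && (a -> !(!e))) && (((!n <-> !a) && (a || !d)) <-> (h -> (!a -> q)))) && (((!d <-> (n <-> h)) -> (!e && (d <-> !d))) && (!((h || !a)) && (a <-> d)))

Case a = True: the formula simplifies to (((q || (!d <-> !h)) && !(!e)) && n) && (((!d <-> (n <-> h)) -> (!e && (d <-> !d))) && (!h && d)).
  d = True: simplifies to (((q || h) && !(!e)) && n) && ((n <-> h) && !h).
    h = True: the conjunct !h is False.
    h = False: simplifies to ((q && !(!e)) && n) && !n.
      n = True: the conjunct !n is False.
      n = False: the conjunct n is False.
  d = False: the conjunct d is False.
Case a = False: the conjunct !((h || !a)) becomes !((h || True)) = False.
Both cases fail — unsatisfiable.

Unsatisfiable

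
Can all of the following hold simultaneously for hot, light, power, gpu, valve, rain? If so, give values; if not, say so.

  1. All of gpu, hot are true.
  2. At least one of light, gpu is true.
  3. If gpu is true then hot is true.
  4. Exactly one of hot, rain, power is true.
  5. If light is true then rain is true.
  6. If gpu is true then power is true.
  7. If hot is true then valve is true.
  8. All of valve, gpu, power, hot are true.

Case power = True:
  (1) forces gpu = True.
  (1) forces hot = True.
  Constraint (4) is violated (hot=T, power=T) — contradiction.
Case power = False:
  Constraint (8) is violated (power=F) — contradiction.
Both cases fail — unsatisfiable.

Unsatisfiable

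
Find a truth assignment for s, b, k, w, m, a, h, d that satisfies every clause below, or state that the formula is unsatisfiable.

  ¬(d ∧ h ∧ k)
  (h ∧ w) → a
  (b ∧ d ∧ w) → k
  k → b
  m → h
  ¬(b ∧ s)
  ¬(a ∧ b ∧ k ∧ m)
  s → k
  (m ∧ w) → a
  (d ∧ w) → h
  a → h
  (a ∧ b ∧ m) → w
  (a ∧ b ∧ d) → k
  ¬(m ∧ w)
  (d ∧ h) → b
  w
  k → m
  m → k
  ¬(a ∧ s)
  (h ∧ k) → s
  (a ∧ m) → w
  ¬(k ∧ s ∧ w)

s: False, b: True, k: False, w: True, m: False, a: False, h: False, d: False

Unit clause (w) forces w = True.
In (¬m ∨ ¬w) only ¬m is left, so m = False.
In (¬k ∨ m) only ¬k is left, so k = False.
In (k ∨ ¬s) only ¬s is left, so s = False.
Set b = True.
  then (¬b ∨ ¬d ∨ k ∨ ¬w) forces d = False.
Set a = False.
  then (a ∨ ¬h ∨ ¬w) forces h = False.
All clauses satisfied.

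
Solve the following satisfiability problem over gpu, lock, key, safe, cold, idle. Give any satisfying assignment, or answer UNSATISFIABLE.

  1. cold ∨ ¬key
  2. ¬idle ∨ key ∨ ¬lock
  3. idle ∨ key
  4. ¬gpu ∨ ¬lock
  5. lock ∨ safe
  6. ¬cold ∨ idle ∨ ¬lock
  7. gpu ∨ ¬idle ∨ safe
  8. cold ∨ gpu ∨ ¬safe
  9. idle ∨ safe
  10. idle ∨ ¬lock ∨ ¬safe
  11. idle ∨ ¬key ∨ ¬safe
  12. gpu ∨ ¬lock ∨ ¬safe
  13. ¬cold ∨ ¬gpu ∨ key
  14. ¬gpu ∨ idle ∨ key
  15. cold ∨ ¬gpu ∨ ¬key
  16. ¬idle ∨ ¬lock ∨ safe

gpu = False; lock = False; key = True; safe = True; cold = True; idle = True

Set gpu = False.
Try lock = True:
  (gpu ∨ ¬lock ∨ ¬safe) forces safe = False.
  (gpu ∨ ¬idle ∨ safe) forces idle = False.
  clause (idle ∨ safe) is falsified — backtrack.
So lock = False.
  then (lock ∨ safe) forces safe = True.
  then (cold ∨ gpu ∨ ¬safe) forces cold = True.
Set key = True.
  then (idle ∨ ¬key ∨ ¬safe) forces idle = True.
All clauses satisfied.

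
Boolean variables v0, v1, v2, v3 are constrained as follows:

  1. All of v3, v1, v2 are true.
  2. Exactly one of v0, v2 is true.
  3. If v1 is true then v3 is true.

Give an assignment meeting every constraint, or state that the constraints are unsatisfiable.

v0 = False, v1 = True, v2 = True, v3 = True

  (1) {v3, v1, v2}: all 3 true ✓
  (2) {v0, v2}: 1 true — exactly one ✓
  (3) v1=T ⇒ v3: T ✓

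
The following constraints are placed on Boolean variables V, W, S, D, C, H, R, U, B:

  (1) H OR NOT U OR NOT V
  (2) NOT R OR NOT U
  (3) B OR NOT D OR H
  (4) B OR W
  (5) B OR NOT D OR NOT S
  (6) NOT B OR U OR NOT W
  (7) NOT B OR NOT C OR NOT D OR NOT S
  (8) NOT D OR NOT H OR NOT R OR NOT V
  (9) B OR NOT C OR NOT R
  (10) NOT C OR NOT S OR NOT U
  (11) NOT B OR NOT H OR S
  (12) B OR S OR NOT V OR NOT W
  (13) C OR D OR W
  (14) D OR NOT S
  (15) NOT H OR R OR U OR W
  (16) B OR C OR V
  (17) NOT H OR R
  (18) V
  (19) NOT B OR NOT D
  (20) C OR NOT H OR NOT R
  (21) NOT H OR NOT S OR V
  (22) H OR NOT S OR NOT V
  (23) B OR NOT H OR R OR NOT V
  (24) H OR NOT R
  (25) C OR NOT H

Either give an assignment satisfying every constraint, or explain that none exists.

Unit clause (V) forces V = True.
Set W = False.
  then (B OR W) forces B = True.
  then (NOT B OR NOT D) forces D = False.
  then (C OR D OR W) forces C = True.
  then (D OR NOT S) forces S = False.
  then (NOT B OR NOT H OR S) forces H = False.
  then (H OR NOT R) forces R = False.
  then (H OR NOT U OR NOT V) forces U = False.
All clauses satisfied.

V: True, W: False, S: False, D: False, C: True, H: False, R: False, U: False, B: True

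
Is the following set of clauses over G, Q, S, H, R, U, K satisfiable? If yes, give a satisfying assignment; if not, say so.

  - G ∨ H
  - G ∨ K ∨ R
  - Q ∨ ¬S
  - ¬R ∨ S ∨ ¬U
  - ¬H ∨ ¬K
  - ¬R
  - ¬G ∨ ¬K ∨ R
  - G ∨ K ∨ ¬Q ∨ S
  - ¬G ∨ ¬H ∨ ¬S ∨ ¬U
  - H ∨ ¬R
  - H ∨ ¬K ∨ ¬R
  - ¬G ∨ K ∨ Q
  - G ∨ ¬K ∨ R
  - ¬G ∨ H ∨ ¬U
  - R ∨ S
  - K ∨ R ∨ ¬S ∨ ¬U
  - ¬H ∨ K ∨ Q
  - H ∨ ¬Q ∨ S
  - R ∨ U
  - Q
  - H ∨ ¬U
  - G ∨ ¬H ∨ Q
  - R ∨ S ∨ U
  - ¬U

The formula is unsatisfiable.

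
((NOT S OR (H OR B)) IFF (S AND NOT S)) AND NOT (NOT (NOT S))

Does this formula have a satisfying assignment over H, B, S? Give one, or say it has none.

UNSATISFIABLE

Case S = True: the conjunct NOT (NOT (NOT S)) becomes NOT (NOT False) = False.
Case S = False: the conjunct (NOT S OR (H OR B)) IFF (S AND NOT S) becomes (True OR (H OR B)) IFF (False AND True) = False.
Both cases fail — unsatisfiable.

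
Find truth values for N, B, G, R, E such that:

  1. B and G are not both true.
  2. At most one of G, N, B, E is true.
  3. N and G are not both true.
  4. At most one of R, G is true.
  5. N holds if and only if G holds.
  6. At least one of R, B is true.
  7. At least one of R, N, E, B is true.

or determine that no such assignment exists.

N = False, B = False, G = False, R = True, E = False

  (1) B=F, G=F — not both ✓
  (2) {G, N, B, E}: 0 true — at most one ✓
  (3) N=F, G=F — not both ✓
  (4) {R, G}: 1 true — at most one ✓
  (5) N=F, G=F — same ✓
  (6) {R, B}: 1 true — at least one ✓
  (7) {R, N, E, B}: 1 true — at least one ✓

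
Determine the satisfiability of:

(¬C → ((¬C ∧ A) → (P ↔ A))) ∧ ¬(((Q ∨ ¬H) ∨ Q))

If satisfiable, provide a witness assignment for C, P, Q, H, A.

C = True; P = True; Q = False; H = True; A = True

  ¬C → ((¬C ∧ A) → (P ↔ A)) = True
    ¬C = False
    (¬C ∧ A) → (P ↔ A) = True
      ¬C ∧ A = False
        ¬C = False
      P ↔ A = True
  ¬(((Q ∨ ¬H) ∨ Q)) = True
    (Q ∨ ¬H) ∨ Q = False
      Q ∨ ¬H = False
        ¬H = False
Both conjuncts True, so the formula holds.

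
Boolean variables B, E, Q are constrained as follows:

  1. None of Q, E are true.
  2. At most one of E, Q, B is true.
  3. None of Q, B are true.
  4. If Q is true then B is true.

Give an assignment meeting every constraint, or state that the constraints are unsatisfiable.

B=F, E=F, Q=F

  (1) {Q, E}: 0 true — none ✓
  (2) {E, Q, B}: 0 true — at most one ✓
  (3) {Q, B}: 0 true — none ✓
  (4) Q=F ⇒ B: vacuous ✓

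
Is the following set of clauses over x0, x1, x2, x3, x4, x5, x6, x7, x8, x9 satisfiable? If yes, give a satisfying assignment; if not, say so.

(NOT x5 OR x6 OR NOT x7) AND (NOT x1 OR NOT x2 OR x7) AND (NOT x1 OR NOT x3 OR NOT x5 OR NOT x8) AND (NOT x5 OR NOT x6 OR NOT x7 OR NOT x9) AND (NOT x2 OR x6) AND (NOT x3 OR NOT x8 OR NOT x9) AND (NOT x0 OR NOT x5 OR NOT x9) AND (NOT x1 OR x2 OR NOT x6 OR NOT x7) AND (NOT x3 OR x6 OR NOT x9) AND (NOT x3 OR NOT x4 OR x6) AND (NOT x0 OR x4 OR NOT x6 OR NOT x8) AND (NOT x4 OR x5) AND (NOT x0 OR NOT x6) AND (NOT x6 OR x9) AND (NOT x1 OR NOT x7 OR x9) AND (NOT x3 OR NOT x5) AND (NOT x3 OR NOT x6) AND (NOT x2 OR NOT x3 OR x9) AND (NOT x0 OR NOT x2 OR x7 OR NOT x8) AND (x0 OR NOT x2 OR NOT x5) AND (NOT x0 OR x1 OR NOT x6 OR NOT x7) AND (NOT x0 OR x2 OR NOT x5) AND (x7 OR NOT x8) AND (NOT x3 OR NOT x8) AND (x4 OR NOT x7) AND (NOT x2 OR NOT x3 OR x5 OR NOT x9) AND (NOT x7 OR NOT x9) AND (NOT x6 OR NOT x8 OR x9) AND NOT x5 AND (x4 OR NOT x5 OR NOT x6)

Unit clause (NOT x5) forces x5 = False.
In (NOT x4 OR x5) only NOT x4 is left, so x4 = False.
In (x4 OR NOT x7) only NOT x7 is left, so x7 = False.
In (x7 OR NOT x8) only NOT x8 is left, so x8 = False.
Set x0 = True.
  then (NOT x0 OR NOT x6) forces x6 = False.
  then (NOT x2 OR x6) forces x2 = False.
Set x1 = True.
Set x3 = False.
Set x9 = False.
All clauses satisfied.

x0 = True, x1 = True, x2 = False, x3 = False, x4 = False, x5 = False, x6 = False, x7 = False, x8 = False, x9 = False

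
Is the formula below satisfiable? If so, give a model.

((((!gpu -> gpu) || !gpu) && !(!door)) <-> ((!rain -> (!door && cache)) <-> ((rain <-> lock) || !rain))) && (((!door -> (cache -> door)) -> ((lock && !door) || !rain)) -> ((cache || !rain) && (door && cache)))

gpu = False; lock = True; rain = True; door = True; cache = True

  (((!gpu -> gpu) || !gpu) && !(!door)) <-> ((!rain -> (!door && cache)) <-> ((rain <-> lock) || !rain)) = True
    ((!gpu -> gpu) || !gpu) && !(!door) = True
      (!gpu -> gpu) || !gpu = True
        !gpu -> gpu = False
          !gpu = True
        !gpu = True
      !(!door) = True
        !door = False
    (!rain -> (!door && cache)) <-> ((rain <-> lock) || !rain) = True
      !rain -> (!door && cache) = True
        !rain = False
        !door && cache = False
          !door = False
      (rain <-> lock) || !rain = True
        rain <-> lock = True
        !rain = False
  ((!door -> (cache -> door)) -> ((lock && !door) || !rain)) -> ((cache || !rain) && (door && cache)) = True
    (!door -> (cache -> door)) -> ((lock && !door) || !rain) = False
      !door -> (cache -> door) = True
        !door = False
        cache -> door = True
      (lock && !door) || !rain = False
        lock && !door = False
          !door = False
        !rain = False
    (cache || !rain) && (door && cache) = True
      cache || !rain = True
        !rain = False
      door && cache = True
Both conjuncts True, so the formula holds.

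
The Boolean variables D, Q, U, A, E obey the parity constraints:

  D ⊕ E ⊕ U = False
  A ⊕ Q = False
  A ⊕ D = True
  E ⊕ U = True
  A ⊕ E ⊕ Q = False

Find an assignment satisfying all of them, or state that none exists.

D: True; Q: False; U: True; A: False; E: False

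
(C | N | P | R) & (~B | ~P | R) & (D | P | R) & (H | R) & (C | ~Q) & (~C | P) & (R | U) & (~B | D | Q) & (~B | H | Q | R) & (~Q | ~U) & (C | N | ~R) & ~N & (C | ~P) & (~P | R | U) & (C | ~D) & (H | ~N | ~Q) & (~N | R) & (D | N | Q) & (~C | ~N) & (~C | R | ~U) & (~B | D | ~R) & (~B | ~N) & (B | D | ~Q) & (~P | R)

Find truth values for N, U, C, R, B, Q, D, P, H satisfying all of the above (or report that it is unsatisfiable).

Unit clause (~N) forces N = False.
Set U = False.
  then (R | U) forces R = True.
  then (C | N | ~R) forces C = True.
  then (~C | P) forces P = True.
Set B = True.
  then (~B | D | ~R) forces D = True.
Set Q = True.
Set H = False.
All clauses satisfied.

N = False, U = False, C = True, R = True, B = True, Q = True, D = True, P = True, H = False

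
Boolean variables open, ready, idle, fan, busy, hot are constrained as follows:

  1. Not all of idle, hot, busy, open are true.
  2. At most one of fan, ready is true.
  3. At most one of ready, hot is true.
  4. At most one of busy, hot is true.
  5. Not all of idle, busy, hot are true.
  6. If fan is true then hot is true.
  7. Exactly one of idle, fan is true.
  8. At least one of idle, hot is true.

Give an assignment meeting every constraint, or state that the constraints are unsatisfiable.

open = False; ready = False; idle = True; fan = False; busy = True; hot = False

  (1) {idle, hot, busy, open}: 2/4 true — not all ✓
  (2) {fan, ready}: 0 true — at most one ✓
  (3) {ready, hot}: 0 true — at most one ✓
  (4) {busy, hot}: 1 true — at most one ✓
  (5) {idle, busy, hot}: 2/3 true — not all ✓
  (6) fan=F ⇒ hot: vacuous ✓
  (7) {idle, fan}: 1 true — exactly one ✓
  (8) {idle, hot}: 1 true — at least one ✓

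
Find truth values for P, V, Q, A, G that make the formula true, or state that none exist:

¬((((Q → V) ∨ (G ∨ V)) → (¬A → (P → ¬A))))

The formula is unsatisfiable.

Case A = True: the formula becomes ¬((((Q → V) ∨ (G ∨ V)) → True)) = False.
Case A = False: the formula becomes ¬((((Q → V) ∨ (G ∨ V)) → True)) = False.
Both cases fail — unsatisfiable.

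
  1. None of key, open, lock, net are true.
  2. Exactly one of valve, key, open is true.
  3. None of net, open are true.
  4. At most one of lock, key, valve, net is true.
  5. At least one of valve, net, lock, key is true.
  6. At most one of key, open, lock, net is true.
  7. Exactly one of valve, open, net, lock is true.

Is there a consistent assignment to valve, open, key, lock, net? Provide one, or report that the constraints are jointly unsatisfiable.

valve = True, open = False, key = False, lock = False, net = False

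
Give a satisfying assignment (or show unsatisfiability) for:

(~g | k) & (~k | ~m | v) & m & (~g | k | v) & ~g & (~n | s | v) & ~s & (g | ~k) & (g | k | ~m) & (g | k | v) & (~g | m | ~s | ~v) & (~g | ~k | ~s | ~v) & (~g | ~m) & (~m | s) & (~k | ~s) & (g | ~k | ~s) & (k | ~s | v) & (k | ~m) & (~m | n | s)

No satisfying assignment exists.

Case s = True:
  Clause (~s) is falsified — contradiction.
Case s = False:
  (m) forces m = True.
  Clause (~m | s) is falsified — contradiction.
Both cases fail, so the formula is unsatisfiable.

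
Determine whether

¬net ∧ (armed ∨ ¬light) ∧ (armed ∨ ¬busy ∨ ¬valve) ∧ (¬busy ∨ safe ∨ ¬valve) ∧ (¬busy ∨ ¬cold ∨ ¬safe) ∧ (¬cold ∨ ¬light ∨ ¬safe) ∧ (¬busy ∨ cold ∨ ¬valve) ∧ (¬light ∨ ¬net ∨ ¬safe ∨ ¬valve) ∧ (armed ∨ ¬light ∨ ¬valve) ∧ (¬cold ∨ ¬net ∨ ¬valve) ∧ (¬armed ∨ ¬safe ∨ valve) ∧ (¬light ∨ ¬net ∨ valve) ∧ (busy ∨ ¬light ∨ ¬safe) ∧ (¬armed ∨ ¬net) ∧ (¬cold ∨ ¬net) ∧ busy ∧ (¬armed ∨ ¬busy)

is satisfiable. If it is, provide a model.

valve = False, light = False, cold = False, net = False, busy = True, armed = False, safe = False

Unit clause (¬net) forces net = False.
Unit clause (busy) forces busy = True.
In (¬armed ∨ ¬busy) only ¬armed is left, so armed = False.
In (armed ∨ ¬light) only ¬light is left, so light = False.
In (armed ∨ ¬busy ∨ ¬valve) only ¬valve is left, so valve = False.
Set cold = False.
Set safe = False.
All clauses satisfied.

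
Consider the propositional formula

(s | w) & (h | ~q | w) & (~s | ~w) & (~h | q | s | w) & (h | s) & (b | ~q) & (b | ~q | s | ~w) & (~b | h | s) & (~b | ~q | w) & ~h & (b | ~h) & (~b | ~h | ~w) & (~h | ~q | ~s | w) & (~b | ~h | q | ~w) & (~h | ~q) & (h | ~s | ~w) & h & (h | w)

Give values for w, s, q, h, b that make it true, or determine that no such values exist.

No satisfying assignment exists.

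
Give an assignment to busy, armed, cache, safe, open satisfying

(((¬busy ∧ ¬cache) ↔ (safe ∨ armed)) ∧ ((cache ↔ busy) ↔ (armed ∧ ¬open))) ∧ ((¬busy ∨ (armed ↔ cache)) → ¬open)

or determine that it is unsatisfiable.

busy: False; armed: True; cache: False; safe: False; open: False

  ((¬busy ∧ ¬cache) ↔ (safe ∨ armed)) ∧ ((cache ↔ busy) ↔ (armed ∧ ¬open)) = True
    (¬busy ∧ ¬cache) ↔ (safe ∨ armed) = True
      ¬busy ∧ ¬cache = True
        ¬busy = True
        ¬cache = True
      safe ∨ armed = True
    (cache ↔ busy) ↔ (armed ∧ ¬open) = True
      cache ↔ busy = True
      armed ∧ ¬open = True
        ¬open = True
  (¬busy ∨ (armed ↔ cache)) → ¬open = True
    ¬busy ∨ (armed ↔ cache) = True
      ¬busy = True
      armed ↔ cache = False
    ¬open = True
Both conjuncts True, so the formula holds.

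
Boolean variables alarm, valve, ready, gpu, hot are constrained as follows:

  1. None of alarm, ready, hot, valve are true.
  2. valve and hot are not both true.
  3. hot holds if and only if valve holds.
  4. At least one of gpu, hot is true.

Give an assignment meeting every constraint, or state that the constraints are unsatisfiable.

alarm = False; valve = False; ready = False; gpu = True; hot = False

  (1) {alarm, ready, hot, valve}: 0 true — none ✓
  (2) valve=F, hot=F — not both ✓
  (3) hot=F, valve=F — same ✓
  (4) {gpu, hot}: 1 true — at least one ✓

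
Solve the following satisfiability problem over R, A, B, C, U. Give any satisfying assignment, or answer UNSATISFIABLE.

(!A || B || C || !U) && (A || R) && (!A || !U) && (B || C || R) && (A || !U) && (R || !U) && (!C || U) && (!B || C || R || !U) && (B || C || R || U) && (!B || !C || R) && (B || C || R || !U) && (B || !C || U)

R = False, A = True, B = True, C = False, U = False

Set R = False.
  then (A || R) forces A = True.
  then (!A || !U) forces U = False.
  then (!C || U) forces C = False.
  then (B || C || R || U) forces B = True.
All clauses satisfied.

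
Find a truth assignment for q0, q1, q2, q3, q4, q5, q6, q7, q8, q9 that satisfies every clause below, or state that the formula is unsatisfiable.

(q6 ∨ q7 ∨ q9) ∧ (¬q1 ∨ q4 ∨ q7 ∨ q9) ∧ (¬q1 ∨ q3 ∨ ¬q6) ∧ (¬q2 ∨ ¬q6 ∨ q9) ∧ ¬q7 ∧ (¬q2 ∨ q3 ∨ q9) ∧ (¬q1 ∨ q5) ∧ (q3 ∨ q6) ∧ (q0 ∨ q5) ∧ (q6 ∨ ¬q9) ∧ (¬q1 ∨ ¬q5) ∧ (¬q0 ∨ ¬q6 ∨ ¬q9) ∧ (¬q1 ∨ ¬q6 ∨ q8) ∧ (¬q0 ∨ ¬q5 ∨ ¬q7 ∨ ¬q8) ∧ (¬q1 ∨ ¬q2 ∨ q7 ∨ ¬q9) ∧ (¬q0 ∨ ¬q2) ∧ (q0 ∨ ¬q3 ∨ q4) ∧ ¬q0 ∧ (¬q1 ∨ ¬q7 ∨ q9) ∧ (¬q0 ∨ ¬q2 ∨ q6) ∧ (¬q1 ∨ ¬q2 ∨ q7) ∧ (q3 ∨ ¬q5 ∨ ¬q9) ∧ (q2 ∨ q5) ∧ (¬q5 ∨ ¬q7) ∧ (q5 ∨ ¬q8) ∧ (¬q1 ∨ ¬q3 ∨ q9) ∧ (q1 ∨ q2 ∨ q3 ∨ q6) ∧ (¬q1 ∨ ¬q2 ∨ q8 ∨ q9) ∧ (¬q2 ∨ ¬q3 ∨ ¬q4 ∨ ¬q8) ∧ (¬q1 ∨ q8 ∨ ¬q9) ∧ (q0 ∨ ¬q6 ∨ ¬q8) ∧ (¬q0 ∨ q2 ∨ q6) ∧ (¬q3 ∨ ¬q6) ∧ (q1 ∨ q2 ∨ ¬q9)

q0 = False, q1 = False, q2 = False, q3 = False, q4 = False, q5 = True, q6 = True, q7 = False, q8 = False, q9 = False

Unit clause (¬q7) forces q7 = False.
Unit clause (¬q0) forces q0 = False.
In (q0 ∨ q5) only q5 is left, so q5 = True.
In (¬q1 ∨ ¬q5) only ¬q1 is left, so q1 = False.
Set q2 = False.
  then (q1 ∨ q2 ∨ ¬q9) forces q9 = False.
  then (q6 ∨ q7 ∨ q9) forces q6 = True.
  then (q0 ∨ ¬q6 ∨ ¬q8) forces q8 = False.
  then (¬q3 ∨ ¬q6) forces q3 = False.
Set q4 = False.
All clauses satisfied.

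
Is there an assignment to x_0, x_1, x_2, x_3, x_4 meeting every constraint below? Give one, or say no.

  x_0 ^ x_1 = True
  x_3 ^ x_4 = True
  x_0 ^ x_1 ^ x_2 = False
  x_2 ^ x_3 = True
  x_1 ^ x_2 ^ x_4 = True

x_0: False, x_1: True, x_2: True, x_3: False, x_4: True

x_0 ^ x_1 = F ^ T = True ✓
x_3 ^ x_4 = F ^ T = True ✓
x_0 ^ x_1 ^ x_2 = F ^ T ^ T = False ✓
x_2 ^ x_3 = T ^ F = True ✓
x_1 ^ x_2 ^ x_4 = T ^ T ^ T = True ✓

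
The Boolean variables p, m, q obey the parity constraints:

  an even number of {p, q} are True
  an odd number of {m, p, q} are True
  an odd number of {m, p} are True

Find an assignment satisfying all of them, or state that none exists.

p: False, m: True, q: False

{p, q}: 0 true → even ✓
{m, p, q}: 1 true → odd ✓
{m, p}: 1 true → odd ✓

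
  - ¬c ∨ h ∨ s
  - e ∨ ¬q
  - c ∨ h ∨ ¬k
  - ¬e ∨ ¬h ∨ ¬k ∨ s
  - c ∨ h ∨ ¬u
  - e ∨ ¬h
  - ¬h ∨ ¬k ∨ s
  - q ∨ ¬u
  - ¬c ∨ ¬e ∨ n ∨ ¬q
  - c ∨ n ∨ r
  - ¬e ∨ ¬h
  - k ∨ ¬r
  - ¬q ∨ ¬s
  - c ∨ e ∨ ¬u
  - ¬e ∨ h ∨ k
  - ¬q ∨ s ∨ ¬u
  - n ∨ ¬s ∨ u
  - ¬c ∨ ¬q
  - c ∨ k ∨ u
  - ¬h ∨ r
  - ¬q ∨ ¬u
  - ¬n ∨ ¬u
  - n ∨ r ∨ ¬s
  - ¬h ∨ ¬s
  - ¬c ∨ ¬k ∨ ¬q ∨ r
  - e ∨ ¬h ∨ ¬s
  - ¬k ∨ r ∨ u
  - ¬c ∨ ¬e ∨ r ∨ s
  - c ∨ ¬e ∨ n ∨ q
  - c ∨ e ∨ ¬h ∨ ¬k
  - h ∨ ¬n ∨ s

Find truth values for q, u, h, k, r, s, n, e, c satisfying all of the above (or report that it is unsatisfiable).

q=F; u=F; h=F; k=T; r=T; s=T; n=T; e=F; c=T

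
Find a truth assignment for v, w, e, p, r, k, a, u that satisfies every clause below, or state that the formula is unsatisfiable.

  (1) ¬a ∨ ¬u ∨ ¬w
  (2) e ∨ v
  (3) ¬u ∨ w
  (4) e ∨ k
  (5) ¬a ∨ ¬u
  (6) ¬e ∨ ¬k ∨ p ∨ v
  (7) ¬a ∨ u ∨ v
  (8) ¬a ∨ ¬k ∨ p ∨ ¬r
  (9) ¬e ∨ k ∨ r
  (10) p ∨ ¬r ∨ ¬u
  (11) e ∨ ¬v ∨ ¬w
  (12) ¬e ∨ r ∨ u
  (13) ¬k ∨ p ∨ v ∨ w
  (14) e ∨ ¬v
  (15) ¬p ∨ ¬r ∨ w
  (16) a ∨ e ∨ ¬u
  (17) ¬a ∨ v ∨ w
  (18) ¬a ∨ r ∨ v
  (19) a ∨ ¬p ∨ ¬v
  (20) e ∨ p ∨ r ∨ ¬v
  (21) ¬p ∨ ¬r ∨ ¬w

Set v = False.
  then (e ∨ v) forces e = True.
Set w = True.
Set p = True.
  then (¬p ∨ ¬r ∨ ¬w) forces r = False.
  then (¬e ∨ k ∨ r) forces k = True.
  then (¬e ∨ r ∨ u) forces u = True.
  then (¬a ∨ r ∨ v) forces a = False.
All clauses satisfied.

v = False, w = True, e = True, p = True, r = False, k = True, a = False, u = True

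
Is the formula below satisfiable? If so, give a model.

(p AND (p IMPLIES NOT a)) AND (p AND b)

a = False; p = True; b = True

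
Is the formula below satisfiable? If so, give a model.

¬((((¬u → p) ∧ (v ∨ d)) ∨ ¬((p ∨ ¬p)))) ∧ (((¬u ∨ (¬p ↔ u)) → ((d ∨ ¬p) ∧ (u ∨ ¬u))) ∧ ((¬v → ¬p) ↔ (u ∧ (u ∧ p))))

The formula is unsatisfiable.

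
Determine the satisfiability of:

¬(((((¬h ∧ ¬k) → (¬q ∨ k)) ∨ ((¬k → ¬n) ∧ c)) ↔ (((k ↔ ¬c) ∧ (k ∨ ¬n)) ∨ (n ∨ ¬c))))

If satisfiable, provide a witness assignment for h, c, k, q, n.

h=F; c=T; k=F; q=T; n=T

  ¬(((((¬h ∧ ¬k) → (¬q ∨ k)) ∨ ((¬k → ¬n) ∧ c)) ↔ (((k ↔ ¬c) ∧ (k ∨ ¬n)) ∨ (n ∨ ¬c)))) = True
    (((¬h ∧ ¬k) → (¬q ∨ k)) ∨ ((¬k → ¬n) ∧ c)) ↔ (((k ↔ ¬c) ∧ (k ∨ ¬n)) ∨ (n ∨ ¬c)) = False
      ((¬h ∧ ¬k) → (¬q ∨ k)) ∨ ((¬k → ¬n) ∧ c) = False
        (¬h ∧ ¬k) → (¬q ∨ k) = False
          ¬h ∧ ¬k = True
            ¬h = True
            ¬k = True
          ¬q ∨ k = False
            ¬q = False
        (¬k → ¬n) ∧ c = False
          ¬k → ¬n = False
            ¬k = True
            ¬n = False
      ((k ↔ ¬c) ∧ (k ∨ ¬n)) ∨ (n ∨ ¬c) = True
        (k ↔ ¬c) ∧ (k ∨ ¬n) = False
          k ↔ ¬c = True
            ¬c = False
          k ∨ ¬n = False
            ¬n = False
        n ∨ ¬c = True
          ¬c = False
The formula evaluates to True.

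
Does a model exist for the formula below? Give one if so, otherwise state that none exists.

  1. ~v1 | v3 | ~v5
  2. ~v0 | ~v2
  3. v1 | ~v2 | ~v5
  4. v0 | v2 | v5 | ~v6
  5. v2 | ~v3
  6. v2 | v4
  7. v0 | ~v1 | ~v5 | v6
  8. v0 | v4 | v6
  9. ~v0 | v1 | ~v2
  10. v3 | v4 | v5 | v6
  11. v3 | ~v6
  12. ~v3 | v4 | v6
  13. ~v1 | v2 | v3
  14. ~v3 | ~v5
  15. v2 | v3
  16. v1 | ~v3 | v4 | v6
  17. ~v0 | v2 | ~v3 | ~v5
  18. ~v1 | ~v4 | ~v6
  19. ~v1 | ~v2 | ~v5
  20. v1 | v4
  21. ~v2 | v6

Try v0 = True:
  (~v0 | ~v2) forces v2 = False.
  (v2 | ~v3) forces v3 = False.
  clause (v2 | v3) is falsified — backtrack.
So v0 = False.
Set v1 = True.
Try v2 = False:
  (v2 | ~v3) forces v3 = False.
  clause (~v1 | v2 | v3) is falsified — backtrack.
So v2 = True.
  then (~v1 | ~v2 | ~v5) forces v5 = False.
  then (~v2 | v6) forces v6 = True.
  then (v3 | ~v6) forces v3 = True.
  then (~v1 | ~v4 | ~v6) forces v4 = False.
All clauses satisfied.

v0 = False, v1 = True, v2 = True, v3 = True, v4 = False, v5 = False, v6 = True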